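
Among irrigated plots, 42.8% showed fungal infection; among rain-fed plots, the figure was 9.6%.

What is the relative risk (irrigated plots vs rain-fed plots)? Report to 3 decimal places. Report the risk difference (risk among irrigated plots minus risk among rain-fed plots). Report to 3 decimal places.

RR = 4.458; RD = 0.332

RR = 0.4280 / 0.0960 = 4.458
risk difference = 0.4280 − 0.0960 = 0.332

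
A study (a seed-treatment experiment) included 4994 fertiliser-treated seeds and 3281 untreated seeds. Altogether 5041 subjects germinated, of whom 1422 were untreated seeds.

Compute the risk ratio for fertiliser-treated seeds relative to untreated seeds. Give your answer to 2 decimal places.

fertiliser-treated seeds with the outcome: 5041 − 1422 = 3619
fertiliser-treated seeds without the outcome: 4994 − 3619 = 1375
untreated seeds without the outcome: 3281 − 1422 = 1859
risk, fertiliser-treated seeds = 3619/4994 = 0.7247
risk, untreated seeds = 1422/3281 = 0.4334
RR = 0.7247 / 0.4334 = 1.67

RR: 1.67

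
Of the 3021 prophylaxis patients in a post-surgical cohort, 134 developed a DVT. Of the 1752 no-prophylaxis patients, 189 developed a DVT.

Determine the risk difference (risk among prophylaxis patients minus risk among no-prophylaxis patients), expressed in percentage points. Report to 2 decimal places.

RD: -6.35

risk, prophylaxis patients = 134/3021 = 0.04436
risk, no-prophylaxis patients = 189/1752 = 0.10788
risk difference = 0.04436 − 0.10788 = -0.06352 → -6.35 percentage points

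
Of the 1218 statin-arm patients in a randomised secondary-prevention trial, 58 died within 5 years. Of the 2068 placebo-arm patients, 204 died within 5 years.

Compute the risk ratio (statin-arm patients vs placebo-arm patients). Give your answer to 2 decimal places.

risk, statin-arm patients = 58/1218 = 0.04762
risk, placebo-arm patients = 204/2068 = 0.09865
RR = 0.04762 / 0.09865 = 0.48

0.48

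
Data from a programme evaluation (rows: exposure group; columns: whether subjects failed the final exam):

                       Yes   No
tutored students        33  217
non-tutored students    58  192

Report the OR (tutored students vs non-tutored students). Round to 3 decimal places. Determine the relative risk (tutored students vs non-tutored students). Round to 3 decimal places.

OR = 0.503; RR = 0.569

odds, tutored students = 33/217 = 0.1521
odds, non-tutored students = 58/192 = 0.3021
OR = 0.1521 / 0.3021 = 0.503
risk, tutored students = 33/250 = 0.1320
risk, non-tutored students = 58/250 = 0.2320
RR = 0.1320 / 0.2320 = 0.569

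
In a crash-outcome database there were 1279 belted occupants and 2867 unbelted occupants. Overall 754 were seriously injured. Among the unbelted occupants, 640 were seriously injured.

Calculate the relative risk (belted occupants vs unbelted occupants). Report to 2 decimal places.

RR ≈ 0.40

belted occupants with the outcome: 754 − 640 = 114
belted occupants without the outcome: 1279 − 114 = 1165
unbelted occupants without the outcome: 2867 − 640 = 2227
risk, belted occupants = 114/1279 = 0.0891
risk, unbelted occupants = 640/2867 = 0.2232
RR = 0.0891 / 0.2232 = 0.40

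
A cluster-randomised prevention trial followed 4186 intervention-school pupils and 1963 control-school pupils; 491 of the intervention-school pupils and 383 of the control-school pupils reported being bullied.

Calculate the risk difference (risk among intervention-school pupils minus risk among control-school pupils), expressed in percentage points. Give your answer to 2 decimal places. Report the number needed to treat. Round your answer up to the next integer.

risk, intervention-school pupils = 491/4186 = 0.1173
risk, control-school pupils = 383/1963 = 0.1951
risk difference = 0.1173 − 0.1951 = -0.0778 → -7.78 percentage points
absolute risk difference = 0.077814
1 / 0.077814 = 12.851 → round up → 13

RD = -7.78; NNT = 13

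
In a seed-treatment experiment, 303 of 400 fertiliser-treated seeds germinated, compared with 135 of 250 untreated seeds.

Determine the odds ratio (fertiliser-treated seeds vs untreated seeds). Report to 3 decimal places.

OR = (303 × 115) / (97 × 135) = 34845/13095 ≈ 2.661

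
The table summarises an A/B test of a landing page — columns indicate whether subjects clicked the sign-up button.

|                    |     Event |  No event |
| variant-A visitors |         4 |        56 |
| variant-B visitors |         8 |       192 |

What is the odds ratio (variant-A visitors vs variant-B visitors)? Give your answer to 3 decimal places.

odds, variant-A visitors = 4/56 = 0.07143
odds, variant-B visitors = 8/192 = 0.04167
OR = 0.07143 / 0.04167 = 1.714

OR ≈ 1.714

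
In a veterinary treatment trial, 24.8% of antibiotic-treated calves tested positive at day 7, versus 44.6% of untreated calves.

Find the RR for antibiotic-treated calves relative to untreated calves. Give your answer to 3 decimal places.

RR = 0.2480 / 0.4460 = 0.556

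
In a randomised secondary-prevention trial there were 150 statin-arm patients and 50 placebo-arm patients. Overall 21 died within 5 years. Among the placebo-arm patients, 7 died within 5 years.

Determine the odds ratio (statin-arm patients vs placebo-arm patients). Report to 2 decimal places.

statin-arm patients with the outcome: 21 − 7 = 14
statin-arm patients without the outcome: 150 − 14 = 136
placebo-arm patients without the outcome: 50 − 7 = 43
OR = (14 × 43) / (136 × 7) = 602/952 ≈ 0.63

OR: 0.63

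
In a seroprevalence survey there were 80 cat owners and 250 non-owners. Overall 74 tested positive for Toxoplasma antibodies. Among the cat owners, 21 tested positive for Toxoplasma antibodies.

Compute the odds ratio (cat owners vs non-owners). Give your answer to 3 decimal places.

OR = 1.323

cat owners without the outcome: 80 − 21 = 59
non-owners with the outcome: 74 − 21 = 53
non-owners without the outcome: 250 − 53 = 197
odds, cat owners = 21/59 = 0.3559
odds, non-owners = 53/197 = 0.2690
OR = 0.3559 / 0.2690 = 1.323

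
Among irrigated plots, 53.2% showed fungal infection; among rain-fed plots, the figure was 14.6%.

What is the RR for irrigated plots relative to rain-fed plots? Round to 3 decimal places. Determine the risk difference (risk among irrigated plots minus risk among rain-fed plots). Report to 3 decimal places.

RR = 3.644; RD = 0.386

RR = 0.5320 / 0.1460 = 3.644
risk difference = 0.5320 − 0.1460 = 0.386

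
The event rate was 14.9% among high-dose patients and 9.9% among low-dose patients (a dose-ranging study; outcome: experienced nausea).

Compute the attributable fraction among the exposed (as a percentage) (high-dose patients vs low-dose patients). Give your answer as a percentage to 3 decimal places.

AR% = (0.1490 − 0.0990) / 0.1490 = 0.3356 → 33.557%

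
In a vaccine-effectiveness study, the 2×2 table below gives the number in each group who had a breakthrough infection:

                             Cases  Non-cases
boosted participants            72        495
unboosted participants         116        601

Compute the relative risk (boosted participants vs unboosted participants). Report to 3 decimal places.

0.785

risk, boosted participants = 72/567 = 0.1270
risk, unboosted participants = 116/717 = 0.1618
RR = 0.1270 / 0.1618 = 0.785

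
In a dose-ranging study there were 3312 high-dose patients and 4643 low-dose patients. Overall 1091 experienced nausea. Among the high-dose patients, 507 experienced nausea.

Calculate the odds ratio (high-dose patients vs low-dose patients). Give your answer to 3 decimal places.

OR ≈ 1.256

high-dose patients without the outcome: 3312 − 507 = 2805
low-dose patients with the outcome: 1091 − 507 = 584
low-dose patients without the outcome: 4643 − 584 = 4059
OR = (507 × 4059) / (2805 × 584) = 2057913/1638120 ≈ 1.256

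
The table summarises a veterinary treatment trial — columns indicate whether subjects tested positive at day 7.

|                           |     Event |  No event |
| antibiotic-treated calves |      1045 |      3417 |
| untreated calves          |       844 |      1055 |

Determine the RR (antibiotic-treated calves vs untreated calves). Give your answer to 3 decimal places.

risk, antibiotic-treated calves = 1045/4462 = 0.2342
risk, untreated calves = 844/1899 = 0.4444
RR = 0.2342 / 0.4444 = 0.527

0.527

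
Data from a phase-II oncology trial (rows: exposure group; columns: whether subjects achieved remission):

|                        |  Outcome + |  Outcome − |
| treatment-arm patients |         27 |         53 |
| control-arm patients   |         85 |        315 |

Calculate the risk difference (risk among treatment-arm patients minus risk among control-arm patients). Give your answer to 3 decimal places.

RD = 0.125

risk, treatment-arm patients = 27/80 = 0.3375
risk, control-arm patients = 85/400 = 0.2125
risk difference = 0.3375 − 0.2125 = 0.125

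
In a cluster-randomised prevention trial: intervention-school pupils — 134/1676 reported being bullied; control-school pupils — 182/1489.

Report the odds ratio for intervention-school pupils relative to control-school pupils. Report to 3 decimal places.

OR = (134 × 1307) / (1542 × 182) = 175138/280644 ≈ 0.624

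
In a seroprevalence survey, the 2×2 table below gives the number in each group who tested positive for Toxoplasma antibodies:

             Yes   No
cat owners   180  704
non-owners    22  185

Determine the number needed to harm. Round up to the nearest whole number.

risk, cat owners = 180/884 = 0.203620
risk, non-owners = 22/207 = 0.106280
absolute risk difference = 0.097340
1 / 0.097340 = 10.273 → round up → 11

11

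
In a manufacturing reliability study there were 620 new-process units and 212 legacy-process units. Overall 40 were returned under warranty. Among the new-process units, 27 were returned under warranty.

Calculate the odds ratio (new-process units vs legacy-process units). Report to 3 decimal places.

OR ≈ 0.697

new-process units without the outcome: 620 − 27 = 593
legacy-process units with the outcome: 40 − 27 = 13
legacy-process units without the outcome: 212 − 13 = 199
odds, new-process units = 27/593 = 0.04553
odds, legacy-process units = 13/199 = 0.06533
OR = 0.04553 / 0.06533 = 0.697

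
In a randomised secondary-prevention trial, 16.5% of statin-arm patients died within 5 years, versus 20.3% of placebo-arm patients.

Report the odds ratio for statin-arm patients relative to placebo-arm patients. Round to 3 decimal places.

odds, statin-arm patients = 0.1650/0.8350 = 0.1976
odds, placebo-arm patients = 0.2030/0.7970 = 0.2547
OR = 0.1976 / 0.2547 = 0.776

0.776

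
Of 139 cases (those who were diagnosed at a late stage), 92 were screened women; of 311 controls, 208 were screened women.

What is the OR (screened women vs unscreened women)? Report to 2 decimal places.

OR = (92 × 103) / (208 × 47) = 9476/9776 ≈ 0.97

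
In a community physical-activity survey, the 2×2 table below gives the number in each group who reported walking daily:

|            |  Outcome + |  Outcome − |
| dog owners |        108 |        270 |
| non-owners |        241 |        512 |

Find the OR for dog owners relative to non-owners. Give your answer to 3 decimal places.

0.850

odds, dog owners = 108/270 = 0.4000
odds, non-owners = 241/512 = 0.4707
OR = 0.4000 / 0.4707 = 0.850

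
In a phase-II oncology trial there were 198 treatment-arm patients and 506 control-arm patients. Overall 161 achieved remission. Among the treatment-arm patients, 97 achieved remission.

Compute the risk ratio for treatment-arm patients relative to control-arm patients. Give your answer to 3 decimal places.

3.873

treatment-arm patients without the outcome: 198 − 97 = 101
control-arm patients with the outcome: 161 − 97 = 64
control-arm patients without the outcome: 506 − 64 = 442
risk, treatment-arm patients = 97/198 = 0.4899
risk, control-arm patients = 64/506 = 0.1265
RR = 0.4899 / 0.1265 = 3.873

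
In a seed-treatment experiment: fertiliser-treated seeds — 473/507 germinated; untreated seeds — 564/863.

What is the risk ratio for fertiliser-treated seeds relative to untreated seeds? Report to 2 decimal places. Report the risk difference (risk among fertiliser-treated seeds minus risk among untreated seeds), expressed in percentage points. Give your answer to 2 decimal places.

risk, fertiliser-treated seeds = 473/507 = 0.9329
risk, untreated seeds = 564/863 = 0.6535
RR = 0.9329 / 0.6535 = 1.43
risk difference = 0.9329 − 0.6535 = 0.2794 → 27.94 percentage points

RR = 1.43; RD = 27.94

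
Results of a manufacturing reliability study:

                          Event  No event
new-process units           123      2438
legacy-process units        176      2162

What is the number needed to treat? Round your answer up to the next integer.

risk, new-process units = 123/2561 = 0.048028
risk, legacy-process units = 176/2338 = 0.075278
absolute risk difference = 0.027250
1 / 0.027250 = 36.697 → round up → 37

NNT: 37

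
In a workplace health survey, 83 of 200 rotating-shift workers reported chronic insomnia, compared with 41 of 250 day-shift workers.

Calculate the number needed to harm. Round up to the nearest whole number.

risk, rotating-shift workers = 83/200 = 0.415000
risk, day-shift workers = 41/250 = 0.164000
absolute risk difference = 0.251000
1 / 0.251000 = 3.984 → round up → 4

NNH: 4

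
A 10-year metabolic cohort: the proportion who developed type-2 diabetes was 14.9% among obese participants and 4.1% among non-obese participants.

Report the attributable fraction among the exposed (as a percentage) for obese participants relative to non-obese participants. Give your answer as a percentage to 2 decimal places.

AR% = (0.14900 − 0.04100) / 0.14900 = 0.7248 → 72.48%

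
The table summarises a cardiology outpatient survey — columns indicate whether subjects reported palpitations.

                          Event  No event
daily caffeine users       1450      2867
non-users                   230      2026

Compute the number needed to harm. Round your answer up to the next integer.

risk, daily caffeine users = 1450/4317 = 0.335881
risk, non-users = 230/2256 = 0.101950
absolute risk difference = 0.233931
1 / 0.233931 = 4.275 → round up → 5

NNH = 5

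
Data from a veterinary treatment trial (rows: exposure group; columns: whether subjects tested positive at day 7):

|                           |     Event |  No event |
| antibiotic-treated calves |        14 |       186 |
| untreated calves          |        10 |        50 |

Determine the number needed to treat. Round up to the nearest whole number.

11

risk, antibiotic-treated calves = 14/200 = 0.070000
risk, untreated calves = 10/60 = 0.166667
absolute risk difference = 0.096667
1 / 0.096667 = 10.345 → round up → 11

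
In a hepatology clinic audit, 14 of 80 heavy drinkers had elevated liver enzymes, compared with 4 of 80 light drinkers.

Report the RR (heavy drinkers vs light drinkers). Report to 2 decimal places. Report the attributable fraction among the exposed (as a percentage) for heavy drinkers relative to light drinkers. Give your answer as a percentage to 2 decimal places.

risk, heavy drinkers = 14/80 = 0.1750
risk, light drinkers = 4/80 = 0.0500
RR = 0.1750 / 0.0500 = 3.50
AR% = (0.1750 − 0.0500) / 0.1750 = 0.7143 → 71.43%

RR = 3.50; AR% = 71.43%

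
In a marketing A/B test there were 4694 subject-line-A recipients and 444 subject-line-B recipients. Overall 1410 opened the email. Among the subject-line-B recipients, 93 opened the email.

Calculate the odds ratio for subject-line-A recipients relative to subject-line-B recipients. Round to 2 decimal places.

OR ≈ 1.47

subject-line-A recipients with the outcome: 1410 − 93 = 1317
subject-line-A recipients without the outcome: 4694 − 1317 = 3377
subject-line-B recipients without the outcome: 444 − 93 = 351
OR = (1317 × 351) / (3377 × 93) = 462267/314061 ≈ 1.47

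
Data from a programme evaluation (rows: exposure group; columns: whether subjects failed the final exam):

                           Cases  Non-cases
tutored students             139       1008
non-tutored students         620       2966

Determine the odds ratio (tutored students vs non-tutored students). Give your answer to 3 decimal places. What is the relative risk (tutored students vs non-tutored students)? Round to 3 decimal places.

OR = 0.660; RR = 0.701

OR = (139 × 2966) / (1008 × 620) = 412274/624960 ≈ 0.660
risk, tutored students = 139/1147 = 0.1212
risk, non-tutored students = 620/3586 = 0.1729
RR = 0.1212 / 0.1729 = 0.701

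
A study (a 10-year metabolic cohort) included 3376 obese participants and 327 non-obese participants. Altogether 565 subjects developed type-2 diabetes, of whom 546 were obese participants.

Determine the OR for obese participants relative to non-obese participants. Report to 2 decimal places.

obese participants without the outcome: 3376 − 546 = 2830
non-obese participants with the outcome: 565 − 546 = 19
non-obese participants without the outcome: 327 − 19 = 308
OR = (546 × 308) / (2830 × 19) = 168168/53770 ≈ 3.13

OR ≈ 3.13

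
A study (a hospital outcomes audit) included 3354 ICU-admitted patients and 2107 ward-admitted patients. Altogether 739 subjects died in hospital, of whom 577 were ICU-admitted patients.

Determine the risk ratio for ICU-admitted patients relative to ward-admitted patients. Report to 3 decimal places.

2.237

ICU-admitted patients without the outcome: 3354 − 577 = 2777
ward-admitted patients with the outcome: 739 − 577 = 162
ward-admitted patients without the outcome: 2107 − 162 = 1945
risk, ICU-admitted patients = 577/3354 = 0.1720
risk, ward-admitted patients = 162/2107 = 0.0769
RR = 0.1720 / 0.0769 = 2.237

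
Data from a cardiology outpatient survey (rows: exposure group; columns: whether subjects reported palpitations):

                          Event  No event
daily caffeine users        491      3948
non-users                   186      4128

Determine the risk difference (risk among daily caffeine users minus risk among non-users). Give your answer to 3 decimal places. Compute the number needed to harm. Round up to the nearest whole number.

risk, daily caffeine users = 491/4439 = 0.11061
risk, non-users = 186/4314 = 0.04312
risk difference = 0.11061 − 0.04312 = 0.067
absolute risk difference = 0.067495
1 / 0.067495 = 14.816 → round up → 15

RD = 0.067; NNH = 15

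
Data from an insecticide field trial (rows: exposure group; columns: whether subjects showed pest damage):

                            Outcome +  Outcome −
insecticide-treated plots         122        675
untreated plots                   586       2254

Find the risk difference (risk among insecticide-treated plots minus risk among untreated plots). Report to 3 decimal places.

risk, insecticide-treated plots = 122/797 = 0.1531
risk, untreated plots = 586/2840 = 0.2063
risk difference = 0.1531 − 0.2063 = -0.053

-0.053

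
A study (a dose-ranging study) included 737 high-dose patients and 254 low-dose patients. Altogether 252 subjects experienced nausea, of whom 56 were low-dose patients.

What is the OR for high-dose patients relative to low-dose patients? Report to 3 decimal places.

OR = 1.281

high-dose patients with the outcome: 252 − 56 = 196
high-dose patients without the outcome: 737 − 196 = 541
low-dose patients without the outcome: 254 − 56 = 198
OR = (196 × 198) / (541 × 56) = 38808/30296 ≈ 1.281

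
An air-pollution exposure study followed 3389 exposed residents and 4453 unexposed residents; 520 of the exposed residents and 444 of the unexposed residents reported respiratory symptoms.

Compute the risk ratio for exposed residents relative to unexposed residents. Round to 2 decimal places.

RR ≈ 1.54

risk, exposed residents = 520/3389 = 0.1534
risk, unexposed residents = 444/4453 = 0.0997
RR = 0.1534 / 0.0997 = 1.54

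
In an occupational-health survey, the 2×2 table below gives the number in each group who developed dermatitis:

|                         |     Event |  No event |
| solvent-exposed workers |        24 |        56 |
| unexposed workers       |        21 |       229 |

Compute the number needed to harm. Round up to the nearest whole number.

5

risk, solvent-exposed workers = 24/80 = 0.300000
risk, unexposed workers = 21/250 = 0.084000
absolute risk difference = 0.216000
1 / 0.216000 = 4.630 → round up → 5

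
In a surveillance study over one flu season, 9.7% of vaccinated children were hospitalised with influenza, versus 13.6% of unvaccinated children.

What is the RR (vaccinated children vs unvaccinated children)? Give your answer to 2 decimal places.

RR = 0.0970 / 0.1360 = 0.71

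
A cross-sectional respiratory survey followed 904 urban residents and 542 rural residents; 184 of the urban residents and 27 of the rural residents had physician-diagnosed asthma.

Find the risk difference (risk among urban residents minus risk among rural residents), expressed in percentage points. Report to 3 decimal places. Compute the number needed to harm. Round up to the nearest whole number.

risk, urban residents = 184/904 = 0.20354
risk, rural residents = 27/542 = 0.04982
risk difference = 0.20354 − 0.04982 = 0.15372 → 15.372 percentage points
absolute risk difference = 0.153724
1 / 0.153724 = 6.505 → round up → 7

RD = 15.372; NNH = 7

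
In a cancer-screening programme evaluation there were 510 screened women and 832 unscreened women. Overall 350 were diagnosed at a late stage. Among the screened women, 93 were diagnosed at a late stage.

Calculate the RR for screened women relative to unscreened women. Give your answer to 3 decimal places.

0.590

screened women without the outcome: 510 − 93 = 417
unscreened women with the outcome: 350 − 93 = 257
unscreened women without the outcome: 832 − 257 = 575
risk, screened women = 93/510 = 0.1824
risk, unscreened women = 257/832 = 0.3089
RR = 0.1824 / 0.3089 = 0.590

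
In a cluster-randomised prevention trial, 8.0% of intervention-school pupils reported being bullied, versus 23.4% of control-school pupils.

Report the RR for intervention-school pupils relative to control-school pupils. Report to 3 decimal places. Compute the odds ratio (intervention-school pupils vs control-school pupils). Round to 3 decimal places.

RR = 0.342; OR = 0.285

RR = 0.0800 / 0.2340 = 0.342
odds, intervention-school pupils = 0.0800/0.9200 = 0.0870
odds, control-school pupils = 0.2340/0.7660 = 0.3055
OR = 0.0870 / 0.3055 = 0.285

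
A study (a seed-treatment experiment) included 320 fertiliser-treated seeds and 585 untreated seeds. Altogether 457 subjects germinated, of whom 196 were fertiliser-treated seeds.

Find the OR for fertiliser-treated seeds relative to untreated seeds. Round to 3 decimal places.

1.962

fertiliser-treated seeds without the outcome: 320 − 196 = 124
untreated seeds with the outcome: 457 − 196 = 261
untreated seeds without the outcome: 585 − 261 = 324
OR = (196 × 324) / (124 × 261) = 63504/32364 ≈ 1.962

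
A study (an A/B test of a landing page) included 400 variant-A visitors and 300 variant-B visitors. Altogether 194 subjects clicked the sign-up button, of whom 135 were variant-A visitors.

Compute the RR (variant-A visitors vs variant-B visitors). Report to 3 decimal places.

RR = 1.716

variant-A visitors without the outcome: 400 − 135 = 265
variant-B visitors with the outcome: 194 − 135 = 59
variant-B visitors without the outcome: 300 − 59 = 241
risk, variant-A visitors = 135/400 = 0.3375
risk, variant-B visitors = 59/300 = 0.1967
RR = 0.3375 / 0.1967 = 1.716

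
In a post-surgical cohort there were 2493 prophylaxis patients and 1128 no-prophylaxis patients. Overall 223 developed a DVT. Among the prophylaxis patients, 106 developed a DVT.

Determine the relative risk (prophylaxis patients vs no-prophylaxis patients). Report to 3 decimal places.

0.410

prophylaxis patients without the outcome: 2493 − 106 = 2387
no-prophylaxis patients with the outcome: 223 − 106 = 117
no-prophylaxis patients without the outcome: 1128 − 117 = 1011
risk, prophylaxis patients = 106/2493 = 0.04252
risk, no-prophylaxis patients = 117/1128 = 0.10372
RR = 0.04252 / 0.10372 = 0.410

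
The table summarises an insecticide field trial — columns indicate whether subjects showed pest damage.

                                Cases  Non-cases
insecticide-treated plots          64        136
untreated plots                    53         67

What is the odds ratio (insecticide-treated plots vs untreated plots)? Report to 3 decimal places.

OR = (64 × 67) / (136 × 53) = 4288/7208 ≈ 0.595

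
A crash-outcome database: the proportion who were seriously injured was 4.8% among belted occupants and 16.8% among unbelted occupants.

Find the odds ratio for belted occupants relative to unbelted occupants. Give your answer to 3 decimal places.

OR = 0.250

odds, belted occupants = 0.04800/0.95200 = 0.05042
odds, unbelted occupants = 0.16800/0.83200 = 0.20192
OR = 0.05042 / 0.20192 = 0.250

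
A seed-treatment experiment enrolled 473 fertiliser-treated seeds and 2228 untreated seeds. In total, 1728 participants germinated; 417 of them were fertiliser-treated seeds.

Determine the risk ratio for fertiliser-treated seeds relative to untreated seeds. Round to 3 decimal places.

1.498

fertiliser-treated seeds without the outcome: 473 − 417 = 56
untreated seeds with the outcome: 1728 − 417 = 1311
untreated seeds without the outcome: 2228 − 1311 = 917
risk, fertiliser-treated seeds = 417/473 = 0.8816
risk, untreated seeds = 1311/2228 = 0.5884
RR = 0.8816 / 0.5884 = 1.498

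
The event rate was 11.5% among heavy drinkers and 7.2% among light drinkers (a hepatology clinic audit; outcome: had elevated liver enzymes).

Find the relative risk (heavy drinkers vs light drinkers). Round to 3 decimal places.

RR = 0.1150 / 0.0720 = 1.597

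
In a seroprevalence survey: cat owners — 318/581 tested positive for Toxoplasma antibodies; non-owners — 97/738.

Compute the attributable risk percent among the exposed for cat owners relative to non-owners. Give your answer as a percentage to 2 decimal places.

75.99%

risk, cat owners = 318/581 = 0.5473
risk, non-owners = 97/738 = 0.1314
AR% = (0.5473 − 0.1314) / 0.5473 = 0.7599 → 75.99%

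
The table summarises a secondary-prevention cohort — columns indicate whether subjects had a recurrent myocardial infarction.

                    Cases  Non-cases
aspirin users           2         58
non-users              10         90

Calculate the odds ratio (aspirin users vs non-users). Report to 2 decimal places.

OR = (2 × 90) / (58 × 10) = 180/580 ≈ 0.31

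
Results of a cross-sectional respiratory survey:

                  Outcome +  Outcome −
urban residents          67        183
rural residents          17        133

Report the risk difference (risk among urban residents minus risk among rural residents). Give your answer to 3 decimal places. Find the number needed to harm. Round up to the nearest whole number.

RD = 0.155; NNH = 7

risk, urban residents = 67/250 = 0.2680
risk, rural residents = 17/150 = 0.1133
risk difference = 0.2680 − 0.1133 = 0.155
absolute risk difference = 0.154667
1 / 0.154667 = 6.466 → round up → 7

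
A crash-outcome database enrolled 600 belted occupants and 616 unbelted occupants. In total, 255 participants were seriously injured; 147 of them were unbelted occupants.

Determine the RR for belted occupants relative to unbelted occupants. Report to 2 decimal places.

belted occupants with the outcome: 255 − 147 = 108
belted occupants without the outcome: 600 − 108 = 492
unbelted occupants without the outcome: 616 − 147 = 469
risk, belted occupants = 108/600 = 0.1800
risk, unbelted occupants = 147/616 = 0.2386
RR = 0.1800 / 0.2386 = 0.75

0.75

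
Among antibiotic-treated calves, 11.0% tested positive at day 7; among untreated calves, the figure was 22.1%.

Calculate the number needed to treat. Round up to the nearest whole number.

absolute risk difference = 0.111000
1 / 0.111000 = 9.009 → round up → 10

NNT = 10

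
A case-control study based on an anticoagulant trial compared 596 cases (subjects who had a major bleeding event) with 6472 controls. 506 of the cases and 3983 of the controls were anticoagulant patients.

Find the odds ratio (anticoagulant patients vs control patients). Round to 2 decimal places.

OR = 3.51

odds, anticoagulant patients = 506/3983 = 0.12704
odds, control patients = 90/2489 = 0.03616
OR = 0.12704 / 0.03616 = 3.51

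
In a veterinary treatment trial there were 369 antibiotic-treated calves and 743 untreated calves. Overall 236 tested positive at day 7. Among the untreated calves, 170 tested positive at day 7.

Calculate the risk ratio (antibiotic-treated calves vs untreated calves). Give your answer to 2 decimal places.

0.78

antibiotic-treated calves with the outcome: 236 − 170 = 66
antibiotic-treated calves without the outcome: 369 − 66 = 303
untreated calves without the outcome: 743 − 170 = 573
risk, antibiotic-treated calves = 66/369 = 0.1789
risk, untreated calves = 170/743 = 0.2288
RR = 0.1789 / 0.2288 = 0.78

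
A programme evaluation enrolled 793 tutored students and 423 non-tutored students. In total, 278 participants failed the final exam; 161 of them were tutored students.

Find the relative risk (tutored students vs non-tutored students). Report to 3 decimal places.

tutored students without the outcome: 793 − 161 = 632
non-tutored students with the outcome: 278 − 161 = 117
non-tutored students without the outcome: 423 − 117 = 306
risk, tutored students = 161/793 = 0.2030
risk, non-tutored students = 117/423 = 0.2766
RR = 0.2030 / 0.2766 = 0.734

RR ≈ 0.734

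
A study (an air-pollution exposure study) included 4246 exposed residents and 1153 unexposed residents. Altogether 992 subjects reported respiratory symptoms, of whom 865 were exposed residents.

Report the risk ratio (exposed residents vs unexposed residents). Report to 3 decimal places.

exposed residents without the outcome: 4246 − 865 = 3381
unexposed residents with the outcome: 992 − 865 = 127
unexposed residents without the outcome: 1153 − 127 = 1026
risk, exposed residents = 865/4246 = 0.2037
risk, unexposed residents = 127/1153 = 0.1101
RR = 0.2037 / 0.1101 = 1.850

RR: 1.850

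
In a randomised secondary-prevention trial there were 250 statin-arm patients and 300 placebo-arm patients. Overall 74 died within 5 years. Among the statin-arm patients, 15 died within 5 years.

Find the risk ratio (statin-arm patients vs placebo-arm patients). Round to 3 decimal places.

statin-arm patients without the outcome: 250 − 15 = 235
placebo-arm patients with the outcome: 74 − 15 = 59
placebo-arm patients without the outcome: 300 − 59 = 241
risk, statin-arm patients = 15/250 = 0.0600
risk, placebo-arm patients = 59/300 = 0.1967
RR = 0.0600 / 0.1967 = 0.305

0.305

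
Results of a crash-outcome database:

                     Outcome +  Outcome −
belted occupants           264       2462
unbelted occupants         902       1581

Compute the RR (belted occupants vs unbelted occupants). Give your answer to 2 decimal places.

risk, belted occupants = 264/2726 = 0.0968
risk, unbelted occupants = 902/2483 = 0.3633
RR = 0.0968 / 0.3633 = 0.27

RR ≈ 0.27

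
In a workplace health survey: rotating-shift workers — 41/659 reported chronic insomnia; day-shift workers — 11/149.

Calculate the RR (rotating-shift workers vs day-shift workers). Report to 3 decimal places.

0.843

risk, rotating-shift workers = 41/659 = 0.0622
risk, day-shift workers = 11/149 = 0.0738
RR = 0.0622 / 0.0738 = 0.843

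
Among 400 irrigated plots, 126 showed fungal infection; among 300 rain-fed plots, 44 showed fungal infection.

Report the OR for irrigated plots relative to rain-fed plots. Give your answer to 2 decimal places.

OR: 2.68

odds, irrigated plots = 126/274 = 0.4599
odds, rain-fed plots = 44/256 = 0.1719
OR = 0.4599 / 0.1719 = 2.68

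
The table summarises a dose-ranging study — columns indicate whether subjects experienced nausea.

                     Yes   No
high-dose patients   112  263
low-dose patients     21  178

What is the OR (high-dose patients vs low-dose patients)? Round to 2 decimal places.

OR = (112 × 178) / (263 × 21) = 19936/5523 ≈ 3.61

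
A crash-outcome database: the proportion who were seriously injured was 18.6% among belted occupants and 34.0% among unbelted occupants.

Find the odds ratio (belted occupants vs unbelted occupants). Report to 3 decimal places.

odds, belted occupants = 0.1860/0.8140 = 0.2285
odds, unbelted occupants = 0.3400/0.6600 = 0.5152
OR = 0.2285 / 0.5152 = 0.444

OR: 0.444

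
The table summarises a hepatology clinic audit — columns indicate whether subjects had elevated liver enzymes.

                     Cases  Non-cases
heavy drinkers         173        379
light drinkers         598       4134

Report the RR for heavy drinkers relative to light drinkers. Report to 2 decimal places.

risk, heavy drinkers = 173/552 = 0.3134
risk, light drinkers = 598/4732 = 0.1264
RR = 0.3134 / 0.1264 = 2.48

RR = 2.48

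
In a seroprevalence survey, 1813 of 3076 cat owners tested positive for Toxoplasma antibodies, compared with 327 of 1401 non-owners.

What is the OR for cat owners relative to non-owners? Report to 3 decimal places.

OR = (1813 × 1074) / (1263 × 327) = 1947162/413001 ≈ 4.715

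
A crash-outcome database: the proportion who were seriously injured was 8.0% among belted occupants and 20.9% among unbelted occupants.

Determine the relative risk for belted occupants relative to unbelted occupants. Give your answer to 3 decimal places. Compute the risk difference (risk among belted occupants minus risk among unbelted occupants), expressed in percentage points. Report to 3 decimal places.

RR = 0.0800 / 0.2090 = 0.383
risk difference = 0.0800 − 0.2090 = -0.1290 → -12.900 percentage points

RR = 0.383; RD = -12.900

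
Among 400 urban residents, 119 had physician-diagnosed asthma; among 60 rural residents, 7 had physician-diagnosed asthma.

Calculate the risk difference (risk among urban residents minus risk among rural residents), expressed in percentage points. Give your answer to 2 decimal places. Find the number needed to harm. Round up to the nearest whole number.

risk, urban residents = 119/400 = 0.2975
risk, rural residents = 7/60 = 0.1167
risk difference = 0.2975 − 0.1167 = 0.1808 → 18.08 percentage points
absolute risk difference = 0.180833
1 / 0.180833 = 5.530 → round up → 6

RD = 18.08; NNH = 6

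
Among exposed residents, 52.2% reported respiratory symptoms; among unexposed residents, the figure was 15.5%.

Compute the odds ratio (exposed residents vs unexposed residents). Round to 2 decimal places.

odds, exposed residents = 0.5220/0.4780 = 1.0921
odds, unexposed residents = 0.1550/0.8450 = 0.1834
OR = 1.0921 / 0.1834 = 5.95

OR = 5.95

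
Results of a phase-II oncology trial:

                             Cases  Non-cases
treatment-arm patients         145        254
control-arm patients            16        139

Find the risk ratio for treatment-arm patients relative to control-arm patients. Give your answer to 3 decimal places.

RR: 3.521

risk, treatment-arm patients = 145/399 = 0.3634
risk, control-arm patients = 16/155 = 0.1032
RR = 0.3634 / 0.1032 = 3.521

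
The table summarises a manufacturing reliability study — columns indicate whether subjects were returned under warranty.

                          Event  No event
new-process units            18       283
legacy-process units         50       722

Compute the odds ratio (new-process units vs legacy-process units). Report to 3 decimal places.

OR = (18 × 722) / (283 × 50) = 12996/14150 ≈ 0.918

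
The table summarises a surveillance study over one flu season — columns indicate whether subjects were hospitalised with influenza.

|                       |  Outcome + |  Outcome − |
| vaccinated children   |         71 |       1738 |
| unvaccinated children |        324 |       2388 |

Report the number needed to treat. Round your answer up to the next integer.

risk, vaccinated children = 71/1809 = 0.039248
risk, unvaccinated children = 324/2712 = 0.119469
absolute risk difference = 0.080221
1 / 0.080221 = 12.466 → round up → 13

13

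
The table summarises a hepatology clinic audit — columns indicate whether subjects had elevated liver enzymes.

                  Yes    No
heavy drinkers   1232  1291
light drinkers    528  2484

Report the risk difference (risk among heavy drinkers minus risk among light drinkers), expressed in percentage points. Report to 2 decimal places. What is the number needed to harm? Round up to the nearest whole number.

risk, heavy drinkers = 1232/2523 = 0.4883
risk, light drinkers = 528/3012 = 0.1753
risk difference = 0.4883 − 0.1753 = 0.3130 → 31.30 percentage points
absolute risk difference = 0.313009
1 / 0.313009 = 3.195 → round up → 4

RD = 31.30; NNH = 4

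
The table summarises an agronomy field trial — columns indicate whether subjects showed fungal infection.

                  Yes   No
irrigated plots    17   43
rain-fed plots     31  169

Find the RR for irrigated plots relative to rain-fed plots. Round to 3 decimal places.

1.828

risk, irrigated plots = 17/60 = 0.2833
risk, rain-fed plots = 31/200 = 0.1550
RR = 0.2833 / 0.1550 = 1.828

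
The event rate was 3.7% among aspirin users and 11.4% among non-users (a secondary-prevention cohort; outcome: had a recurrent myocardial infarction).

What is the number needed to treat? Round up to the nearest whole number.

absolute risk difference = 0.077000
1 / 0.077000 = 12.987 → round up → 13

13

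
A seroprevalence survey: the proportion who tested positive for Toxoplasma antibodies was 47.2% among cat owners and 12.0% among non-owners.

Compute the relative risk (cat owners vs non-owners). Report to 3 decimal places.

RR = 0.4720 / 0.1200 = 3.933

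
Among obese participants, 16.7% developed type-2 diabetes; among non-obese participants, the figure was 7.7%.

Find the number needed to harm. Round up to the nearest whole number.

absolute risk difference = 0.090000
1 / 0.090000 = 11.111 → round up → 12

NNH = 12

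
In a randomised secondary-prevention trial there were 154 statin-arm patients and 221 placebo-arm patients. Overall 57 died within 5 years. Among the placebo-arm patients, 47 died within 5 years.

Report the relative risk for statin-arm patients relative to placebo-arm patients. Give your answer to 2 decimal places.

0.31

statin-arm patients with the outcome: 57 − 47 = 10
statin-arm patients without the outcome: 154 − 10 = 144
placebo-arm patients without the outcome: 221 − 47 = 174
risk, statin-arm patients = 10/154 = 0.0649
risk, placebo-arm patients = 47/221 = 0.2127
RR = 0.0649 / 0.2127 = 0.31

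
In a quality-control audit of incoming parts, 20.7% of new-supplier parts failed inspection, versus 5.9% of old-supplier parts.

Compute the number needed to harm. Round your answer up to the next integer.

NNH: 7

absolute risk difference = 0.148000
1 / 0.148000 = 6.757 → round up → 7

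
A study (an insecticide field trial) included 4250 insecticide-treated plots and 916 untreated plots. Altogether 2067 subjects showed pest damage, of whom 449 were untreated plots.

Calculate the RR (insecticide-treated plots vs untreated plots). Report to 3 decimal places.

RR: 0.777

insecticide-treated plots with the outcome: 2067 − 449 = 1618
insecticide-treated plots without the outcome: 4250 − 1618 = 2632
untreated plots without the outcome: 916 − 449 = 467
risk, insecticide-treated plots = 1618/4250 = 0.3807
risk, untreated plots = 449/916 = 0.4902
RR = 0.3807 / 0.4902 = 0.777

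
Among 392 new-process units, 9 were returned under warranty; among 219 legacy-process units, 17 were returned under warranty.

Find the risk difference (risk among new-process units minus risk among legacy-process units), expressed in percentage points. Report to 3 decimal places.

risk, new-process units = 9/392 = 0.02296
risk, legacy-process units = 17/219 = 0.07763
risk difference = 0.02296 − 0.07763 = -0.05467 → -5.467 percentage points

RD: -5.467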